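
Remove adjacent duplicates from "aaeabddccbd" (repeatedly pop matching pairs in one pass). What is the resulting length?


Input: aaeabddccbd
Stack-based adjacent duplicate removal:
  Read 'a': push. Stack: a
  Read 'a': matches stack top 'a' => pop. Stack: (empty)
  Read 'e': push. Stack: e
  Read 'a': push. Stack: ea
  Read 'b': push. Stack: eab
  Read 'd': push. Stack: eabd
  Read 'd': matches stack top 'd' => pop. Stack: eab
  Read 'c': push. Stack: eabc
  Read 'c': matches stack top 'c' => pop. Stack: eab
  Read 'b': matches stack top 'b' => pop. Stack: ea
  Read 'd': push. Stack: ead
Final stack: "ead" (length 3)

3


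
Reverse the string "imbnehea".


Input: imbnehea
Reading characters right to left:
  Position 7: 'a'
  Position 6: 'e'
  Position 5: 'h'
  Position 4: 'e'
  Position 3: 'n'
  Position 2: 'b'
  Position 1: 'm'
  Position 0: 'i'
Reversed: aehenbmi

aehenbmi


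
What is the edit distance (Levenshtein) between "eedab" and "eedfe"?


Computing edit distance: "eedab" -> "eedfe"
DP table:
           e    e    d    f    e
      0    1    2    3    4    5
  e   1    0    1    2    3    4
  e   2    1    0    1    2    3
  d   3    2    1    0    1    2
  a   4    3    2    1    1    2
  b   5    4    3    2    2    2
Edit distance = dp[5][5] = 2

2


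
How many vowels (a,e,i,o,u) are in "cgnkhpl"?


Input: cgnkhpl
Checking each character:
  'c' at position 0: consonant
  'g' at position 1: consonant
  'n' at position 2: consonant
  'k' at position 3: consonant
  'h' at position 4: consonant
  'p' at position 5: consonant
  'l' at position 6: consonant
Total vowels: 0

0


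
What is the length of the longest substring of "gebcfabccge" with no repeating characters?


Input: "gebcfabccge"
Sliding window (track last position of each char):
  Position 0 ('g'): window [0,0] length 1 -- new best
  Position 1 ('e'): window [0,1] length 2 -- new best
  Position 2 ('b'): window [0,2] length 3 -- new best
  Position 3 ('c'): window [0,3] length 4 -- new best
  Position 4 ('f'): window [0,4] length 5 -- new best
  Position 5 ('a'): window [0,5] length 6 -- new best
  Position 6 ('b'): repeat (last at 2), move window start to 3
  Position 6 ('b'): window [3,6] length 4
  Position 7 ('c'): repeat (last at 3), move window start to 4
  Position 7 ('c'): window [4,7] length 4
  Position 8 ('c'): repeat (last at 7), move window start to 8
  Position 8 ('c'): window [8,8] length 1
  Position 9 ('g'): window [8,9] length 2
  Position 10 ('e'): window [8,10] length 3
Longest substring with no repeats: "gebcfa" with length 6

6


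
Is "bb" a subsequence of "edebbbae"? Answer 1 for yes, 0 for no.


Check if "bb" is a subsequence of "edebbbae"
Greedy scan:
  Position 0 ('e'): no match needed
  Position 1 ('d'): no match needed
  Position 2 ('e'): no match needed
  Position 3 ('b'): matches sub[0] = 'b'
  Position 4 ('b'): matches sub[1] = 'b'
  Position 5 ('b'): no match needed
  Position 6 ('a'): no match needed
  Position 7 ('e'): no match needed
All 2 characters matched => is a subsequence

1


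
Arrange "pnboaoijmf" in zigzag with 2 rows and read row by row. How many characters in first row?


Zigzag "pnboaoijmf" into 2 rows:
Placing characters:
  'p' => row 0
  'n' => row 1
  'b' => row 0
  'o' => row 1
  'a' => row 0
  'o' => row 1
  'i' => row 0
  'j' => row 1
  'm' => row 0
  'f' => row 1
Rows:
  Row 0: "pbaim"
  Row 1: "noojf"
First row length: 5

5


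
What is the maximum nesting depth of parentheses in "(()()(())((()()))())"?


Input: "(()()(())((()()))())"
Tracking depth:
  Position 0 '(': depth becomes 1
  Position 1 '(': depth becomes 2
  Position 2 ')': depth becomes 1
  Position 3 '(': depth becomes 2
  Position 4 ')': depth becomes 1
  Position 5 '(': depth becomes 2
  Position 6 '(': depth becomes 3
  Position 7 ')': depth becomes 2
  Position 8 ')': depth becomes 1
  Position 9 '(': depth becomes 2
  Position 10 '(': depth becomes 3
  Position 11 '(': depth becomes 4
  Position 12 ')': depth becomes 3
  Position 13 '(': depth becomes 4
  Position 14 ')': depth becomes 3
  Position 15 ')': depth becomes 2
  Position 16 ')': depth becomes 1
  Position 17 '(': depth becomes 2
  Position 18 ')': depth becomes 1
  Position 19 ')': depth becomes 0
Maximum depth reached: 4

4


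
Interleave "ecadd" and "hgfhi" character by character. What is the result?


Interleaving "ecadd" and "hgfhi":
  Position 0: 'e' from first, 'h' from second => "eh"
  Position 1: 'c' from first, 'g' from second => "cg"
  Position 2: 'a' from first, 'f' from second => "af"
  Position 3: 'd' from first, 'h' from second => "dh"
  Position 4: 'd' from first, 'i' from second => "di"
Result: ehcgafdhdi

ehcgafdhdi


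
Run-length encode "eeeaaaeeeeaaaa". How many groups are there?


Input: eeeaaaeeeeaaaa
Scanning for consecutive runs:
  Group 1: 'e' x 3 (positions 0-2)
  Group 2: 'a' x 3 (positions 3-5)
  Group 3: 'e' x 4 (positions 6-9)
  Group 4: 'a' x 4 (positions 10-13)
Total groups: 4

4


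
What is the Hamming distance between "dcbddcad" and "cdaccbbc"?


Comparing "dcbddcad" and "cdaccbbc" position by position:
  Position 0: 'd' vs 'c' => differ
  Position 1: 'c' vs 'd' => differ
  Position 2: 'b' vs 'a' => differ
  Position 3: 'd' vs 'c' => differ
  Position 4: 'd' vs 'c' => differ
  Position 5: 'c' vs 'b' => differ
  Position 6: 'a' vs 'b' => differ
  Position 7: 'd' vs 'c' => differ
Total differences (Hamming distance): 8

8


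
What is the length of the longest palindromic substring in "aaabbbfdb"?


Input: "aaabbbfdb"
Checking substrings for palindromes:
  [0:3] "aaa" (len 3) => palindrome
  [3:6] "bbb" (len 3) => palindrome
  [0:2] "aa" (len 2) => palindrome
  [1:3] "aa" (len 2) => palindrome
  [3:5] "bb" (len 2) => palindrome
  [4:6] "bb" (len 2) => palindrome
Longest palindromic substring: "aaa" with length 3

3


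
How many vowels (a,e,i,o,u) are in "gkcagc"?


Input: gkcagc
Checking each character:
  'g' at position 0: consonant
  'k' at position 1: consonant
  'c' at position 2: consonant
  'a' at position 3: vowel (running total: 1)
  'g' at position 4: consonant
  'c' at position 5: consonant
Total vowels: 1

1


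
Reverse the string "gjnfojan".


Input: gjnfojan
Reading characters right to left:
  Position 7: 'n'
  Position 6: 'a'
  Position 5: 'j'
  Position 4: 'o'
  Position 3: 'f'
  Position 2: 'n'
  Position 1: 'j'
  Position 0: 'g'
Reversed: najofnjg

najofnjg


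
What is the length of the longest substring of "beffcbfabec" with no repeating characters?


Input: "beffcbfabec"
Sliding window (track last position of each char):
  Position 0 ('b'): window [0,0] length 1 -- new best
  Position 1 ('e'): window [0,1] length 2 -- new best
  Position 2 ('f'): window [0,2] length 3 -- new best
  Position 3 ('f'): repeat (last at 2), move window start to 3
  Position 3 ('f'): window [3,3] length 1
  Position 4 ('c'): window [3,4] length 2
  Position 5 ('b'): window [3,5] length 3
  Position 6 ('f'): repeat (last at 3), move window start to 4
  Position 6 ('f'): window [4,6] length 3
  Position 7 ('a'): window [4,7] length 4 -- new best
  Position 8 ('b'): repeat (last at 5), move window start to 6
  Position 8 ('b'): window [6,8] length 3
  Position 9 ('e'): window [6,9] length 4
  Position 10 ('c'): window [6,10] length 5 -- new best
Longest substring with no repeats: "fabec" with length 5

5


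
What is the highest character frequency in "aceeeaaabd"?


Input: aceeeaaabd
Character counts:
  'a': 4
  'b': 1
  'c': 1
  'd': 1
  'e': 3
Maximum frequency: 4

4


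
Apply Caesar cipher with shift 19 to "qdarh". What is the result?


Caesar cipher: shift "qdarh" by 19
  'q' (pos 16) + 19 = pos 9 = 'j'
  'd' (pos 3) + 19 = pos 22 = 'w'
  'a' (pos 0) + 19 = pos 19 = 't'
  'r' (pos 17) + 19 = pos 10 = 'k'
  'h' (pos 7) + 19 = pos 0 = 'a'
Result: jwtka

jwtka


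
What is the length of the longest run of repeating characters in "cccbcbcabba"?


Input: "cccbcbcabba"
Scanning for longest run:
  Position 1 ('c'): continues run of 'c', length=2
  Position 2 ('c'): continues run of 'c', length=3
  Position 3 ('b'): new char, reset run to 1
  Position 4 ('c'): new char, reset run to 1
  Position 5 ('b'): new char, reset run to 1
  Position 6 ('c'): new char, reset run to 1
  Position 7 ('a'): new char, reset run to 1
  Position 8 ('b'): new char, reset run to 1
  Position 9 ('b'): continues run of 'b', length=2
  Position 10 ('a'): new char, reset run to 1
Longest run: 'c' with length 3

3


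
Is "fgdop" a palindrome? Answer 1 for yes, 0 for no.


Input: fgdop
Reversed: podgf
  Compare pos 0 ('f') with pos 4 ('p'): MISMATCH
  Compare pos 1 ('g') with pos 3 ('o'): MISMATCH
Result: not a palindrome

0


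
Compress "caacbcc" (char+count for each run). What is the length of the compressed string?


Input: caacbcc
Runs:
  'c' x 1 => "c1"
  'a' x 2 => "a2"
  'c' x 1 => "c1"
  'b' x 1 => "b1"
  'c' x 2 => "c2"
Compressed: "c1a2c1b1c2"
Compressed length: 10

10


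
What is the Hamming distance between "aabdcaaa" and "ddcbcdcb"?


Comparing "aabdcaaa" and "ddcbcdcb" position by position:
  Position 0: 'a' vs 'd' => differ
  Position 1: 'a' vs 'd' => differ
  Position 2: 'b' vs 'c' => differ
  Position 3: 'd' vs 'b' => differ
  Position 4: 'c' vs 'c' => same
  Position 5: 'a' vs 'd' => differ
  Position 6: 'a' vs 'c' => differ
  Position 7: 'a' vs 'b' => differ
Total differences (Hamming distance): 7

7


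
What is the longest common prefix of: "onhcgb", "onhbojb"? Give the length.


Words: onhcgb, onhbojb
  Position 0: all 'o' => match
  Position 1: all 'n' => match
  Position 2: all 'h' => match
  Position 3: ('c', 'b') => mismatch, stop
LCP = "onh" (length 3)

3


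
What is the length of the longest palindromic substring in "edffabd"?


Input: "edffabd"
Checking substrings for palindromes:
  [2:4] "ff" (len 2) => palindrome
Longest palindromic substring: "ff" with length 2

2


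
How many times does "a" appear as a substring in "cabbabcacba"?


Searching for "a" in "cabbabcacba"
Scanning each position:
  Position 0: "c" => no
  Position 1: "a" => MATCH
  Position 2: "b" => no
  Position 3: "b" => no
  Position 4: "a" => MATCH
  Position 5: "b" => no
  Position 6: "c" => no
  Position 7: "a" => MATCH
  Position 8: "c" => no
  Position 9: "b" => no
  Position 10: "a" => MATCH
Total occurrences: 4

4


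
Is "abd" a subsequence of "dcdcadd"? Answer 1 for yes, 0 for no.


Check if "abd" is a subsequence of "dcdcadd"
Greedy scan:
  Position 0 ('d'): no match needed
  Position 1 ('c'): no match needed
  Position 2 ('d'): no match needed
  Position 3 ('c'): no match needed
  Position 4 ('a'): matches sub[0] = 'a'
  Position 5 ('d'): no match needed
  Position 6 ('d'): no match needed
Only matched 1/3 characters => not a subsequence

0


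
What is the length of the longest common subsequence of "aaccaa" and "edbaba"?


LCS of "aaccaa" and "edbaba"
DP table:
           e    d    b    a    b    a
      0    0    0    0    0    0    0
  a   0    0    0    0    1    1    1
  a   0    0    0    0    1    1    2
  c   0    0    0    0    1    1    2
  c   0    0    0    0    1    1    2
  a   0    0    0    0    1    1    2
  a   0    0    0    0    1    1    2
LCS length = dp[6][6] = 2

2


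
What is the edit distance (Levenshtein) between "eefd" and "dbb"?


Computing edit distance: "eefd" -> "dbb"
DP table:
           d    b    b
      0    1    2    3
  e   1    1    2    3
  e   2    2    2    3
  f   3    3    3    3
  d   4    3    4    4
Edit distance = dp[4][3] = 4

4


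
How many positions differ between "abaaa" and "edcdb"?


Comparing "abaaa" and "edcdb" position by position:
  Position 0: 'a' vs 'e' => DIFFER
  Position 1: 'b' vs 'd' => DIFFER
  Position 2: 'a' vs 'c' => DIFFER
  Position 3: 'a' vs 'd' => DIFFER
  Position 4: 'a' vs 'b' => DIFFER
Positions that differ: 5

5


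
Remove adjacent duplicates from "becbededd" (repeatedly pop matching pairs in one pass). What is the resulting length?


Input: becbededd
Stack-based adjacent duplicate removal:
  Read 'b': push. Stack: b
  Read 'e': push. Stack: be
  Read 'c': push. Stack: bec
  Read 'b': push. Stack: becb
  Read 'e': push. Stack: becbe
  Read 'd': push. Stack: becbed
  Read 'e': push. Stack: becbede
  Read 'd': push. Stack: becbeded
  Read 'd': matches stack top 'd' => pop. Stack: becbede
Final stack: "becbede" (length 7)

7


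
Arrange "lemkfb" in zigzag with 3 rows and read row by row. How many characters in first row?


Zigzag "lemkfb" into 3 rows:
Placing characters:
  'l' => row 0
  'e' => row 1
  'm' => row 2
  'k' => row 1
  'f' => row 0
  'b' => row 1
Rows:
  Row 0: "lf"
  Row 1: "ekb"
  Row 2: "m"
First row length: 2

2


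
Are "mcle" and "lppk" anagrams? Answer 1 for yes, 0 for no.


Strings: "mcle", "lppk"
Sorted first:  celm
Sorted second: klpp
Differ at position 0: 'c' vs 'k' => not anagrams

0


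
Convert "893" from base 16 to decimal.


Input: "893" in base 16
Positional expansion:
  Digit '8' (value 8) x 16^2 = 2048
  Digit '9' (value 9) x 16^1 = 144
  Digit '3' (value 3) x 16^0 = 3
Sum = 2195

2195


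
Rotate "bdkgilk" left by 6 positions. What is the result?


Input: "bdkgilk", rotate left by 6
First 6 characters: "bdkgil"
Remaining characters: "k"
Concatenate remaining + first: "k" + "bdkgil" = "kbdkgil"

kbdkgil


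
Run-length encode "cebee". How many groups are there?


Input: cebee
Scanning for consecutive runs:
  Group 1: 'c' x 1 (positions 0-0)
  Group 2: 'e' x 1 (positions 1-1)
  Group 3: 'b' x 1 (positions 2-2)
  Group 4: 'e' x 2 (positions 3-4)
Total groups: 4

4


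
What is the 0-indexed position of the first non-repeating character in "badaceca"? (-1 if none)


Input: badaceca
Character frequencies:
  'a': 3
  'b': 1
  'c': 2
  'd': 1
  'e': 1
Scanning left to right for freq == 1:
  Position 0 ('b'): unique! => answer = 0

0


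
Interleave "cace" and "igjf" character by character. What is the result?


Interleaving "cace" and "igjf":
  Position 0: 'c' from first, 'i' from second => "ci"
  Position 1: 'a' from first, 'g' from second => "ag"
  Position 2: 'c' from first, 'j' from second => "cj"
  Position 3: 'e' from first, 'f' from second => "ef"
Result: ciagcjef

ciagcjef


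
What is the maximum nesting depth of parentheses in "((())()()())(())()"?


Input: "((())()()())(())()"
Tracking depth:
  Position 0 '(': depth becomes 1
  Position 1 '(': depth becomes 2
  Position 2 '(': depth becomes 3
  Position 3 ')': depth becomes 2
  Position 4 ')': depth becomes 1
  Position 5 '(': depth becomes 2
  Position 6 ')': depth becomes 1
  Position 7 '(': depth becomes 2
  Position 8 ')': depth becomes 1
  Position 9 '(': depth becomes 2
  Position 10 ')': depth becomes 1
  Position 11 ')': depth becomes 0
  Position 12 '(': depth becomes 1
  Position 13 '(': depth becomes 2
  Position 14 ')': depth becomes 1
  Position 15 ')': depth becomes 0
  Position 16 '(': depth becomes 1
  Position 17 ')': depth becomes 0
Maximum depth reached: 3

3


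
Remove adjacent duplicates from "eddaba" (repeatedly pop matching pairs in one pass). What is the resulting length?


Input: eddaba
Stack-based adjacent duplicate removal:
  Read 'e': push. Stack: e
  Read 'd': push. Stack: ed
  Read 'd': matches stack top 'd' => pop. Stack: e
  Read 'a': push. Stack: ea
  Read 'b': push. Stack: eab
  Read 'a': push. Stack: eaba
Final stack: "eaba" (length 4)

4


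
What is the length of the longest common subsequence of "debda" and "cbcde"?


LCS of "debda" and "cbcde"
DP table:
           c    b    c    d    e
      0    0    0    0    0    0
  d   0    0    0    0    1    1
  e   0    0    0    0    1    2
  b   0    0    1    1    1    2
  d   0    0    1    1    2    2
  a   0    0    1    1    2    2
LCS length = dp[5][5] = 2

2


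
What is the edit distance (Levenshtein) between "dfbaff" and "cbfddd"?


Computing edit distance: "dfbaff" -> "cbfddd"
DP table:
           c    b    f    d    d    d
      0    1    2    3    4    5    6
  d   1    1    2    3    3    4    5
  f   2    2    2    2    3    4    5
  b   3    3    2    3    3    4    5
  a   4    4    3    3    4    4    5
  f   5    5    4    3    4    5    5
  f   6    6    5    4    4    5    6
Edit distance = dp[6][6] = 6

6


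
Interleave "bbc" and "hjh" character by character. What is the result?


Interleaving "bbc" and "hjh":
  Position 0: 'b' from first, 'h' from second => "bh"
  Position 1: 'b' from first, 'j' from second => "bj"
  Position 2: 'c' from first, 'h' from second => "ch"
Result: bhbjch

bhbjch


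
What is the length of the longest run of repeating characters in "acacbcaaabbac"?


Input: "acacbcaaabbac"
Scanning for longest run:
  Position 1 ('c'): new char, reset run to 1
  Position 2 ('a'): new char, reset run to 1
  Position 3 ('c'): new char, reset run to 1
  Position 4 ('b'): new char, reset run to 1
  Position 5 ('c'): new char, reset run to 1
  Position 6 ('a'): new char, reset run to 1
  Position 7 ('a'): continues run of 'a', length=2
  Position 8 ('a'): continues run of 'a', length=3
  Position 9 ('b'): new char, reset run to 1
  Position 10 ('b'): continues run of 'b', length=2
  Position 11 ('a'): new char, reset run to 1
  Position 12 ('c'): new char, reset run to 1
Longest run: 'a' with length 3

3


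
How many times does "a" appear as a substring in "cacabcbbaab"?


Searching for "a" in "cacabcbbaab"
Scanning each position:
  Position 0: "c" => no
  Position 1: "a" => MATCH
  Position 2: "c" => no
  Position 3: "a" => MATCH
  Position 4: "b" => no
  Position 5: "c" => no
  Position 6: "b" => no
  Position 7: "b" => no
  Position 8: "a" => MATCH
  Position 9: "a" => MATCH
  Position 10: "b" => no
Total occurrences: 4

4


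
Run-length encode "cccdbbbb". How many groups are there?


Input: cccdbbbb
Scanning for consecutive runs:
  Group 1: 'c' x 3 (positions 0-2)
  Group 2: 'd' x 1 (positions 3-3)
  Group 3: 'b' x 4 (positions 4-7)
Total groups: 3

3


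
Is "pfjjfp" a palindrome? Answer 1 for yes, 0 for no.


Input: pfjjfp
Reversed: pfjjfp
  Compare pos 0 ('p') with pos 5 ('p'): match
  Compare pos 1 ('f') with pos 4 ('f'): match
  Compare pos 2 ('j') with pos 3 ('j'): match
Result: palindrome

1


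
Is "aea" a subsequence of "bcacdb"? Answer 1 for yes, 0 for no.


Check if "aea" is a subsequence of "bcacdb"
Greedy scan:
  Position 0 ('b'): no match needed
  Position 1 ('c'): no match needed
  Position 2 ('a'): matches sub[0] = 'a'
  Position 3 ('c'): no match needed
  Position 4 ('d'): no match needed
  Position 5 ('b'): no match needed
Only matched 1/3 characters => not a subsequence

0


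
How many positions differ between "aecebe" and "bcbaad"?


Comparing "aecebe" and "bcbaad" position by position:
  Position 0: 'a' vs 'b' => DIFFER
  Position 1: 'e' vs 'c' => DIFFER
  Position 2: 'c' vs 'b' => DIFFER
  Position 3: 'e' vs 'a' => DIFFER
  Position 4: 'b' vs 'a' => DIFFER
  Position 5: 'e' vs 'd' => DIFFER
Positions that differ: 6

6


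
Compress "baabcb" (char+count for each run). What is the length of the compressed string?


Input: baabcb
Runs:
  'b' x 1 => "b1"
  'a' x 2 => "a2"
  'b' x 1 => "b1"
  'c' x 1 => "c1"
  'b' x 1 => "b1"
Compressed: "b1a2b1c1b1"
Compressed length: 10

10


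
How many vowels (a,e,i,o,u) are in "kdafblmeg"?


Input: kdafblmeg
Checking each character:
  'k' at position 0: consonant
  'd' at position 1: consonant
  'a' at position 2: vowel (running total: 1)
  'f' at position 3: consonant
  'b' at position 4: consonant
  'l' at position 5: consonant
  'm' at position 6: consonant
  'e' at position 7: vowel (running total: 2)
  'g' at position 8: consonant
Total vowels: 2

2


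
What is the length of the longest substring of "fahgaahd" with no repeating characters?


Input: "fahgaahd"
Sliding window (track last position of each char):
  Position 0 ('f'): window [0,0] length 1 -- new best
  Position 1 ('a'): window [0,1] length 2 -- new best
  Position 2 ('h'): window [0,2] length 3 -- new best
  Position 3 ('g'): window [0,3] length 4 -- new best
  Position 4 ('a'): repeat (last at 1), move window start to 2
  Position 4 ('a'): window [2,4] length 3
  Position 5 ('a'): repeat (last at 4), move window start to 5
  Position 5 ('a'): window [5,5] length 1
  Position 6 ('h'): window [5,6] length 2
  Position 7 ('d'): window [5,7] length 3
Longest substring with no repeats: "fahg" with length 4

4


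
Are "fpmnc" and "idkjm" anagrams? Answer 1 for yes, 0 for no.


Strings: "fpmnc", "idkjm"
Sorted first:  cfmnp
Sorted second: dijkm
Differ at position 0: 'c' vs 'd' => not anagrams

0


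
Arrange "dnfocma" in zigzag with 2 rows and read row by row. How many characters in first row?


Zigzag "dnfocma" into 2 rows:
Placing characters:
  'd' => row 0
  'n' => row 1
  'f' => row 0
  'o' => row 1
  'c' => row 0
  'm' => row 1
  'a' => row 0
Rows:
  Row 0: "dfca"
  Row 1: "nom"
First row length: 4

4


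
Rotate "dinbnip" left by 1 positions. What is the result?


Input: "dinbnip", rotate left by 1
First 1 characters: "d"
Remaining characters: "inbnip"
Concatenate remaining + first: "inbnip" + "d" = "inbnipd"

inbnipd


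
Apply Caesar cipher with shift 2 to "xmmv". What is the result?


Caesar cipher: shift "xmmv" by 2
  'x' (pos 23) + 2 = pos 25 = 'z'
  'm' (pos 12) + 2 = pos 14 = 'o'
  'm' (pos 12) + 2 = pos 14 = 'o'
  'v' (pos 21) + 2 = pos 23 = 'x'
Result: zoox

zoox


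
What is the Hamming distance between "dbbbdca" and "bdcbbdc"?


Comparing "dbbbdca" and "bdcbbdc" position by position:
  Position 0: 'd' vs 'b' => differ
  Position 1: 'b' vs 'd' => differ
  Position 2: 'b' vs 'c' => differ
  Position 3: 'b' vs 'b' => same
  Position 4: 'd' vs 'b' => differ
  Position 5: 'c' vs 'd' => differ
  Position 6: 'a' vs 'c' => differ
Total differences (Hamming distance): 6

6


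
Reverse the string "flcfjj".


Input: flcfjj
Reading characters right to left:
  Position 5: 'j'
  Position 4: 'j'
  Position 3: 'f'
  Position 2: 'c'
  Position 1: 'l'
  Position 0: 'f'
Reversed: jjfclf

jjfclf


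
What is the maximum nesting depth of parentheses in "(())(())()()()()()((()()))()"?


Input: "(())(())()()()()()((()()))()"
Tracking depth:
  Position 0 '(': depth becomes 1
  Position 1 '(': depth becomes 2
  Position 2 ')': depth becomes 1
  Position 3 ')': depth becomes 0
  Position 4 '(': depth becomes 1
  Position 5 '(': depth becomes 2
  Position 6 ')': depth becomes 1
  Position 7 ')': depth becomes 0
  Position 8 '(': depth becomes 1
  Position 9 ')': depth becomes 0
  Position 10 '(': depth becomes 1
  Position 11 ')': depth becomes 0
  Position 12 '(': depth becomes 1
  Position 13 ')': depth becomes 0
  Position 14 '(': depth becomes 1
  Position 15 ')': depth becomes 0
  Position 16 '(': depth becomes 1
  Position 17 ')': depth becomes 0
  Position 18 '(': depth becomes 1
  Position 19 '(': depth becomes 2
  Position 20 '(': depth becomes 3
  Position 21 ')': depth becomes 2
  Position 22 '(': depth becomes 3
  Position 23 ')': depth becomes 2
  Position 24 ')': depth becomes 1
  Position 25 ')': depth becomes 0
  Position 26 '(': depth becomes 1
  Position 27 ')': depth becomes 0
Maximum depth reached: 3

3


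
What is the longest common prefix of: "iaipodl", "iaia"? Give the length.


Words: iaipodl, iaia
  Position 0: all 'i' => match
  Position 1: all 'a' => match
  Position 2: all 'i' => match
  Position 3: ('p', 'a') => mismatch, stop
LCP = "iai" (length 3)

3


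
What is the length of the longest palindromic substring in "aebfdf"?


Input: "aebfdf"
Checking substrings for palindromes:
  [3:6] "fdf" (len 3) => palindrome
Longest palindromic substring: "fdf" with length 3

3


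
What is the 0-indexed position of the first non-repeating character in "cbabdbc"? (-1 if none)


Input: cbabdbc
Character frequencies:
  'a': 1
  'b': 3
  'c': 2
  'd': 1
Scanning left to right for freq == 1:
  Position 0 ('c'): freq=2, skip
  Position 1 ('b'): freq=3, skip
  Position 2 ('a'): unique! => answer = 2

2


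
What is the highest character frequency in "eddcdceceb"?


Input: eddcdceceb
Character counts:
  'b': 1
  'c': 3
  'd': 3
  'e': 3
Maximum frequency: 3

3


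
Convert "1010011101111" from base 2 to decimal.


Input: "1010011101111" in base 2
Positional expansion:
  Digit '1' (value 1) x 2^12 = 4096
  Digit '0' (value 0) x 2^11 = 0
  Digit '1' (value 1) x 2^10 = 1024
  Digit '0' (value 0) x 2^9 = 0
  Digit '0' (value 0) x 2^8 = 0
  Digit '1' (value 1) x 2^7 = 128
  Digit '1' (value 1) x 2^6 = 64
  Digit '1' (value 1) x 2^5 = 32
  Digit '0' (value 0) x 2^4 = 0
  Digit '1' (value 1) x 2^3 = 8
  Digit '1' (value 1) x 2^2 = 4
  Digit '1' (value 1) x 2^1 = 2
  Digit '1' (value 1) x 2^0 = 1
Sum = 5359

5359


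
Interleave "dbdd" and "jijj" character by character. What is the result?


Interleaving "dbdd" and "jijj":
  Position 0: 'd' from first, 'j' from second => "dj"
  Position 1: 'b' from first, 'i' from second => "bi"
  Position 2: 'd' from first, 'j' from second => "dj"
  Position 3: 'd' from first, 'j' from second => "dj"
Result: djbidjdj

djbidjdj


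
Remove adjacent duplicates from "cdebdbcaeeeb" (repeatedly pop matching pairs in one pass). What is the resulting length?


Input: cdebdbcaeeeb
Stack-based adjacent duplicate removal:
  Read 'c': push. Stack: c
  Read 'd': push. Stack: cd
  Read 'e': push. Stack: cde
  Read 'b': push. Stack: cdeb
  Read 'd': push. Stack: cdebd
  Read 'b': push. Stack: cdebdb
  Read 'c': push. Stack: cdebdbc
  Read 'a': push. Stack: cdebdbca
  Read 'e': push. Stack: cdebdbcae
  Read 'e': matches stack top 'e' => pop. Stack: cdebdbca
  Read 'e': push. Stack: cdebdbcae
  Read 'b': push. Stack: cdebdbcaeb
Final stack: "cdebdbcaeb" (length 10)

10


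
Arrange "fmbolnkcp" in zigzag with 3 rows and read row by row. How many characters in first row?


Zigzag "fmbolnkcp" into 3 rows:
Placing characters:
  'f' => row 0
  'm' => row 1
  'b' => row 2
  'o' => row 1
  'l' => row 0
  'n' => row 1
  'k' => row 2
  'c' => row 1
  'p' => row 0
Rows:
  Row 0: "flp"
  Row 1: "monc"
  Row 2: "bk"
First row length: 3

3


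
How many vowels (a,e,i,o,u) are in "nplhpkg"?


Input: nplhpkg
Checking each character:
  'n' at position 0: consonant
  'p' at position 1: consonant
  'l' at position 2: consonant
  'h' at position 3: consonant
  'p' at position 4: consonant
  'k' at position 5: consonant
  'g' at position 6: consonant
Total vowels: 0

0


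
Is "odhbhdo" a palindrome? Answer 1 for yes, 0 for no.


Input: odhbhdo
Reversed: odhbhdo
  Compare pos 0 ('o') with pos 6 ('o'): match
  Compare pos 1 ('d') with pos 5 ('d'): match
  Compare pos 2 ('h') with pos 4 ('h'): match
Result: palindrome

1


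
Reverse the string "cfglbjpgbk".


Input: cfglbjpgbk
Reading characters right to left:
  Position 9: 'k'
  Position 8: 'b'
  Position 7: 'g'
  Position 6: 'p'
  Position 5: 'j'
  Position 4: 'b'
  Position 3: 'l'
  Position 2: 'g'
  Position 1: 'f'
  Position 0: 'c'
Reversed: kbgpjblgfc

kbgpjblgfc


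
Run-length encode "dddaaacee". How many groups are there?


Input: dddaaacee
Scanning for consecutive runs:
  Group 1: 'd' x 3 (positions 0-2)
  Group 2: 'a' x 3 (positions 3-5)
  Group 3: 'c' x 1 (positions 6-6)
  Group 4: 'e' x 2 (positions 7-8)
Total groups: 4

4


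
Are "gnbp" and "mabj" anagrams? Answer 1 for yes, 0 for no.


Strings: "gnbp", "mabj"
Sorted first:  bgnp
Sorted second: abjm
Differ at position 0: 'b' vs 'a' => not anagrams

0


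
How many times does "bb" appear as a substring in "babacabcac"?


Searching for "bb" in "babacabcac"
Scanning each position:
  Position 0: "ba" => no
  Position 1: "ab" => no
  Position 2: "ba" => no
  Position 3: "ac" => no
  Position 4: "ca" => no
  Position 5: "ab" => no
  Position 6: "bc" => no
  Position 7: "ca" => no
  Position 8: "ac" => no
Total occurrences: 0

0


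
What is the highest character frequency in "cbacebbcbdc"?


Input: cbacebbcbdc
Character counts:
  'a': 1
  'b': 4
  'c': 4
  'd': 1
  'e': 1
Maximum frequency: 4

4


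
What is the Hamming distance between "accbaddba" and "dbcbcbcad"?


Comparing "accbaddba" and "dbcbcbcad" position by position:
  Position 0: 'a' vs 'd' => differ
  Position 1: 'c' vs 'b' => differ
  Position 2: 'c' vs 'c' => same
  Position 3: 'b' vs 'b' => same
  Position 4: 'a' vs 'c' => differ
  Position 5: 'd' vs 'b' => differ
  Position 6: 'd' vs 'c' => differ
  Position 7: 'b' vs 'a' => differ
  Position 8: 'a' vs 'd' => differ
Total differences (Hamming distance): 7

7


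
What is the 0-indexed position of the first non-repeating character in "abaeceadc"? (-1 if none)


Input: abaeceadc
Character frequencies:
  'a': 3
  'b': 1
  'c': 2
  'd': 1
  'e': 2
Scanning left to right for freq == 1:
  Position 0 ('a'): freq=3, skip
  Position 1 ('b'): unique! => answer = 1

1


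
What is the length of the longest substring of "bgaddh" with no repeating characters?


Input: "bgaddh"
Sliding window (track last position of each char):
  Position 0 ('b'): window [0,0] length 1 -- new best
  Position 1 ('g'): window [0,1] length 2 -- new best
  Position 2 ('a'): window [0,2] length 3 -- new best
  Position 3 ('d'): window [0,3] length 4 -- new best
  Position 4 ('d'): repeat (last at 3), move window start to 4
  Position 4 ('d'): window [4,4] length 1
  Position 5 ('h'): window [4,5] length 2
Longest substring with no repeats: "bgad" with length 4

4


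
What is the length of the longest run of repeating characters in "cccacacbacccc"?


Input: "cccacacbacccc"
Scanning for longest run:
  Position 1 ('c'): continues run of 'c', length=2
  Position 2 ('c'): continues run of 'c', length=3
  Position 3 ('a'): new char, reset run to 1
  Position 4 ('c'): new char, reset run to 1
  Position 5 ('a'): new char, reset run to 1
  Position 6 ('c'): new char, reset run to 1
  Position 7 ('b'): new char, reset run to 1
  Position 8 ('a'): new char, reset run to 1
  Position 9 ('c'): new char, reset run to 1
  Position 10 ('c'): continues run of 'c', length=2
  Position 11 ('c'): continues run of 'c', length=3
  Position 12 ('c'): continues run of 'c', length=4
Longest run: 'c' with length 4

4


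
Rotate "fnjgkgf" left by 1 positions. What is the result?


Input: "fnjgkgf", rotate left by 1
First 1 characters: "f"
Remaining characters: "njgkgf"
Concatenate remaining + first: "njgkgf" + "f" = "njgkgff"

njgkgff


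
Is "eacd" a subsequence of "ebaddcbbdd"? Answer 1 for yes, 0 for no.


Check if "eacd" is a subsequence of "ebaddcbbdd"
Greedy scan:
  Position 0 ('e'): matches sub[0] = 'e'
  Position 1 ('b'): no match needed
  Position 2 ('a'): matches sub[1] = 'a'
  Position 3 ('d'): no match needed
  Position 4 ('d'): no match needed
  Position 5 ('c'): matches sub[2] = 'c'
  Position 6 ('b'): no match needed
  Position 7 ('b'): no match needed
  Position 8 ('d'): matches sub[3] = 'd'
  Position 9 ('d'): no match needed
All 4 characters matched => is a subsequence

1


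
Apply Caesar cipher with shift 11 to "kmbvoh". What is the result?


Caesar cipher: shift "kmbvoh" by 11
  'k' (pos 10) + 11 = pos 21 = 'v'
  'm' (pos 12) + 11 = pos 23 = 'x'
  'b' (pos 1) + 11 = pos 12 = 'm'
  'v' (pos 21) + 11 = pos 6 = 'g'
  'o' (pos 14) + 11 = pos 25 = 'z'
  'h' (pos 7) + 11 = pos 18 = 's'
Result: vxmgzs

vxmgzs


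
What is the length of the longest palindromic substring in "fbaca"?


Input: "fbaca"
Checking substrings for palindromes:
  [2:5] "aca" (len 3) => palindrome
Longest palindromic substring: "aca" with length 3

3


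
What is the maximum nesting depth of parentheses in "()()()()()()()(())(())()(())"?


Input: "()()()()()()()(())(())()(())"
Tracking depth:
  Position 0 '(': depth becomes 1
  Position 1 ')': depth becomes 0
  Position 2 '(': depth becomes 1
  Position 3 ')': depth becomes 0
  Position 4 '(': depth becomes 1
  Position 5 ')': depth becomes 0
  Position 6 '(': depth becomes 1
  Position 7 ')': depth becomes 0
  Position 8 '(': depth becomes 1
  Position 9 ')': depth becomes 0
  Position 10 '(': depth becomes 1
  Position 11 ')': depth becomes 0
  Position 12 '(': depth becomes 1
  Position 13 ')': depth becomes 0
  Position 14 '(': depth becomes 1
  Position 15 '(': depth becomes 2
  Position 16 ')': depth becomes 1
  Position 17 ')': depth becomes 0
  Position 18 '(': depth becomes 1
  Position 19 '(': depth becomes 2
  Position 20 ')': depth becomes 1
  Position 21 ')': depth becomes 0
  Position 22 '(': depth becomes 1
  Position 23 ')': depth becomes 0
  Position 24 '(': depth becomes 1
  Position 25 '(': depth becomes 2
  Position 26 ')': depth becomes 1
  Position 27 ')': depth becomes 0
Maximum depth reached: 2

2


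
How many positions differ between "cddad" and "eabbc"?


Comparing "cddad" and "eabbc" position by position:
  Position 0: 'c' vs 'e' => DIFFER
  Position 1: 'd' vs 'a' => DIFFER
  Position 2: 'd' vs 'b' => DIFFER
  Position 3: 'a' vs 'b' => DIFFER
  Position 4: 'd' vs 'c' => DIFFER
Positions that differ: 5

5


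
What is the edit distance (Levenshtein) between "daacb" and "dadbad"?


Computing edit distance: "daacb" -> "dadbad"
DP table:
           d    a    d    b    a    d
      0    1    2    3    4    5    6
  d   1    0    1    2    3    4    5
  a   2    1    0    1    2    3    4
  a   3    2    1    1    2    2    3
  c   4    3    2    2    2    3    3
  b   5    4    3    3    2    3    4
Edit distance = dp[5][6] = 4

4


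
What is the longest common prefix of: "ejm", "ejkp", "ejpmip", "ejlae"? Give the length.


Words: ejm, ejkp, ejpmip, ejlae
  Position 0: all 'e' => match
  Position 1: all 'j' => match
  Position 2: ('m', 'k', 'p', 'l') => mismatch, stop
LCP = "ej" (length 2)

2


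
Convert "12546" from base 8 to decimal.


Input: "12546" in base 8
Positional expansion:
  Digit '1' (value 1) x 8^4 = 4096
  Digit '2' (value 2) x 8^3 = 1024
  Digit '5' (value 5) x 8^2 = 320
  Digit '4' (value 4) x 8^1 = 32
  Digit '6' (value 6) x 8^0 = 6
Sum = 5478

5478


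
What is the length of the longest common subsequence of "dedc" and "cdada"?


LCS of "dedc" and "cdada"
DP table:
           c    d    a    d    a
      0    0    0    0    0    0
  d   0    0    1    1    1    1
  e   0    0    1    1    1    1
  d   0    0    1    1    2    2
  c   0    1    1    1    2    2
LCS length = dp[4][5] = 2

2


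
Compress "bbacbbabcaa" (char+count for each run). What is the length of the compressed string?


Input: bbacbbabcaa
Runs:
  'b' x 2 => "b2"
  'a' x 1 => "a1"
  'c' x 1 => "c1"
  'b' x 2 => "b2"
  'a' x 1 => "a1"
  'b' x 1 => "b1"
  'c' x 1 => "c1"
  'a' x 2 => "a2"
Compressed: "b2a1c1b2a1b1c1a2"
Compressed length: 16

16


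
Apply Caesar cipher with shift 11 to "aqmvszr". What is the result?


Caesar cipher: shift "aqmvszr" by 11
  'a' (pos 0) + 11 = pos 11 = 'l'
  'q' (pos 16) + 11 = pos 1 = 'b'
  'm' (pos 12) + 11 = pos 23 = 'x'
  'v' (pos 21) + 11 = pos 6 = 'g'
  's' (pos 18) + 11 = pos 3 = 'd'
  'z' (pos 25) + 11 = pos 10 = 'k'
  'r' (pos 17) + 11 = pos 2 = 'c'
Result: lbxgdkc

lbxgdkc


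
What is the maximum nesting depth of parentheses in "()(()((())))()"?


Input: "()(()((())))()"
Tracking depth:
  Position 0 '(': depth becomes 1
  Position 1 ')': depth becomes 0
  Position 2 '(': depth becomes 1
  Position 3 '(': depth becomes 2
  Position 4 ')': depth becomes 1
  Position 5 '(': depth becomes 2
  Position 6 '(': depth becomes 3
  Position 7 '(': depth becomes 4
  Position 8 ')': depth becomes 3
  Position 9 ')': depth becomes 2
  Position 10 ')': depth becomes 1
  Position 11 ')': depth becomes 0
  Position 12 '(': depth becomes 1
  Position 13 ')': depth becomes 0
Maximum depth reached: 4

4


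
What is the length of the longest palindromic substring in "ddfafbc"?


Input: "ddfafbc"
Checking substrings for palindromes:
  [2:5] "faf" (len 3) => palindrome
  [0:2] "dd" (len 2) => palindrome
Longest palindromic substring: "faf" with length 3

3


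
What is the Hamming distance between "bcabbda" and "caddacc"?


Comparing "bcabbda" and "caddacc" position by position:
  Position 0: 'b' vs 'c' => differ
  Position 1: 'c' vs 'a' => differ
  Position 2: 'a' vs 'd' => differ
  Position 3: 'b' vs 'd' => differ
  Position 4: 'b' vs 'a' => differ
  Position 5: 'd' vs 'c' => differ
  Position 6: 'a' vs 'c' => differ
Total differences (Hamming distance): 7

7


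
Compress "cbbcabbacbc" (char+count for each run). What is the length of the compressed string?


Input: cbbcabbacbc
Runs:
  'c' x 1 => "c1"
  'b' x 2 => "b2"
  'c' x 1 => "c1"
  'a' x 1 => "a1"
  'b' x 2 => "b2"
  'a' x 1 => "a1"
  'c' x 1 => "c1"
  'b' x 1 => "b1"
  'c' x 1 => "c1"
Compressed: "c1b2c1a1b2a1c1b1c1"
Compressed length: 18

18


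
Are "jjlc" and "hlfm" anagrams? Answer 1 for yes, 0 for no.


Strings: "jjlc", "hlfm"
Sorted first:  cjjl
Sorted second: fhlm
Differ at position 0: 'c' vs 'f' => not anagrams

0


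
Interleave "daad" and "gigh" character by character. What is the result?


Interleaving "daad" and "gigh":
  Position 0: 'd' from first, 'g' from second => "dg"
  Position 1: 'a' from first, 'i' from second => "ai"
  Position 2: 'a' from first, 'g' from second => "ag"
  Position 3: 'd' from first, 'h' from second => "dh"
Result: dgaiagdh

dgaiagdh


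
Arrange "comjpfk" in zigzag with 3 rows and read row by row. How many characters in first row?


Zigzag "comjpfk" into 3 rows:
Placing characters:
  'c' => row 0
  'o' => row 1
  'm' => row 2
  'j' => row 1
  'p' => row 0
  'f' => row 1
  'k' => row 2
Rows:
  Row 0: "cp"
  Row 1: "ojf"
  Row 2: "mk"
First row length: 2

2


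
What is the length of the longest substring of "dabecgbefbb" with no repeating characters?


Input: "dabecgbefbb"
Sliding window (track last position of each char):
  Position 0 ('d'): window [0,0] length 1 -- new best
  Position 1 ('a'): window [0,1] length 2 -- new best
  Position 2 ('b'): window [0,2] length 3 -- new best
  Position 3 ('e'): window [0,3] length 4 -- new best
  Position 4 ('c'): window [0,4] length 5 -- new best
  Position 5 ('g'): window [0,5] length 6 -- new best
  Position 6 ('b'): repeat (last at 2), move window start to 3
  Position 6 ('b'): window [3,6] length 4
  Position 7 ('e'): repeat (last at 3), move window start to 4
  Position 7 ('e'): window [4,7] length 4
  Position 8 ('f'): window [4,8] length 5
  Position 9 ('b'): repeat (last at 6), move window start to 7
  Position 9 ('b'): window [7,9] length 3
  Position 10 ('b'): repeat (last at 9), move window start to 10
  Position 10 ('b'): window [10,10] length 1
Longest substring with no repeats: "dabecg" with length 6

6


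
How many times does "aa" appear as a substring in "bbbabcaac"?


Searching for "aa" in "bbbabcaac"
Scanning each position:
  Position 0: "bb" => no
  Position 1: "bb" => no
  Position 2: "ba" => no
  Position 3: "ab" => no
  Position 4: "bc" => no
  Position 5: "ca" => no
  Position 6: "aa" => MATCH
  Position 7: "ac" => no
Total occurrences: 1

1


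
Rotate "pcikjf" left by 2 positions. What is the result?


Input: "pcikjf", rotate left by 2
First 2 characters: "pc"
Remaining characters: "ikjf"
Concatenate remaining + first: "ikjf" + "pc" = "ikjfpc"

ikjfpc


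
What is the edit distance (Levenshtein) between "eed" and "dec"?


Computing edit distance: "eed" -> "dec"
DP table:
           d    e    c
      0    1    2    3
  e   1    1    1    2
  e   2    2    1    2
  d   3    2    2    2
Edit distance = dp[3][3] = 2

2


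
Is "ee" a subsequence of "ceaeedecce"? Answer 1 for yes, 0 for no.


Check if "ee" is a subsequence of "ceaeedecce"
Greedy scan:
  Position 0 ('c'): no match needed
  Position 1 ('e'): matches sub[0] = 'e'
  Position 2 ('a'): no match needed
  Position 3 ('e'): matches sub[1] = 'e'
  Position 4 ('e'): no match needed
  Position 5 ('d'): no match needed
  Position 6 ('e'): no match needed
  Position 7 ('c'): no match needed
  Position 8 ('c'): no match needed
  Position 9 ('e'): no match needed
All 2 characters matched => is a subsequence

1
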